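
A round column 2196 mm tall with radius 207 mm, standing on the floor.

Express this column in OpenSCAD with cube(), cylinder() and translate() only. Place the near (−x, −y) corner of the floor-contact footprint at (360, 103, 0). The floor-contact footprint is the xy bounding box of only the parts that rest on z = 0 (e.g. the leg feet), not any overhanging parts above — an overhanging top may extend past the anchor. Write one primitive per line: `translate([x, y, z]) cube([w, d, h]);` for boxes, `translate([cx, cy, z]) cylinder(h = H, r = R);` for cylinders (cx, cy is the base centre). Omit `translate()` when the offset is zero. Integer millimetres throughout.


translate([567, 310, 0]) cylinder(h = 2196, r = 207);


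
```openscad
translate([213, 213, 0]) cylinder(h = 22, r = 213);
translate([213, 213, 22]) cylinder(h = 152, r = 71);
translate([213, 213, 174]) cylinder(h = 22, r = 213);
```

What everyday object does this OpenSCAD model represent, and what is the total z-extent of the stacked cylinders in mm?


A spool. The overall height is 196 mm.

Three coaxial cylinders, large–small–large — a spool. Two 22 mm flanges and a 152 mm core give 22 + 152 + 22 = 196 mm.


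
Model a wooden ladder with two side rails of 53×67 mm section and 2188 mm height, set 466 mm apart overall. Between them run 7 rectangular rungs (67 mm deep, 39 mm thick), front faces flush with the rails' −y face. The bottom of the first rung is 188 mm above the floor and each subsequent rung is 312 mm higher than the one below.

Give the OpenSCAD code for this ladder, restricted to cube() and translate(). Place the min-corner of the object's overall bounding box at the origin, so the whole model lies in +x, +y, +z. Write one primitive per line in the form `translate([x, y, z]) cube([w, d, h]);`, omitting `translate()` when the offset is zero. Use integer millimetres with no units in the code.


cube([53, 67, 2188]);
translate([413, 0, 0]) cube([53, 67, 2188]);
translate([53, 0, 188]) cube([360, 67, 39]);
translate([53, 0, 500]) cube([360, 67, 39]);
translate([53, 0, 812]) cube([360, 67, 39]);
translate([53, 0, 1124]) cube([360, 67, 39]);
translate([53, 0, 1436]) cube([360, 67, 39]);
translate([53, 0, 1748]) cube([360, 67, 39]);
translate([53, 0, 2060]) cube([360, 67, 39]);


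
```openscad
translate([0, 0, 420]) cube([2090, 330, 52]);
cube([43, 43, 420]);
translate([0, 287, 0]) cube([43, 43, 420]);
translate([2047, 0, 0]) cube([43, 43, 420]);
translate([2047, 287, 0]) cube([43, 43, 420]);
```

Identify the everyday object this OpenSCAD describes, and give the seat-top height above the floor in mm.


A bench. The seat-top height is 472 mm.

A long slab on four corner posts — a bench. The slab sits at z = 420 with thickness 52, so the top is 420 + 52 = 472 mm.


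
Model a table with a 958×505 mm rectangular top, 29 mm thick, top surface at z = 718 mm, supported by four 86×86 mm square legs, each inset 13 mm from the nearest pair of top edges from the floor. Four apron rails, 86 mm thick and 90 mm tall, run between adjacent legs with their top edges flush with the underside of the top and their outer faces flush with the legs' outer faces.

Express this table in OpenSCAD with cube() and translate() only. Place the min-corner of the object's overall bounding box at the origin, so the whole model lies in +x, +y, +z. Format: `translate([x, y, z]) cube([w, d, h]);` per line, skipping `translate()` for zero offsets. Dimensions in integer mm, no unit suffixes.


translate([0, 0, 689]) cube([958, 505, 29]);
translate([13, 13, 0]) cube([86, 86, 689]);
translate([859, 13, 0]) cube([86, 86, 689]);
translate([13, 406, 0]) cube([86, 86, 689]);
translate([859, 406, 0]) cube([86, 86, 689]);
translate([99, 13, 599]) cube([760, 86, 90]);
translate([99, 406, 599]) cube([760, 86, 90]);
translate([13, 99, 599]) cube([86, 307, 90]);
translate([859, 99, 599]) cube([86, 307, 90]);


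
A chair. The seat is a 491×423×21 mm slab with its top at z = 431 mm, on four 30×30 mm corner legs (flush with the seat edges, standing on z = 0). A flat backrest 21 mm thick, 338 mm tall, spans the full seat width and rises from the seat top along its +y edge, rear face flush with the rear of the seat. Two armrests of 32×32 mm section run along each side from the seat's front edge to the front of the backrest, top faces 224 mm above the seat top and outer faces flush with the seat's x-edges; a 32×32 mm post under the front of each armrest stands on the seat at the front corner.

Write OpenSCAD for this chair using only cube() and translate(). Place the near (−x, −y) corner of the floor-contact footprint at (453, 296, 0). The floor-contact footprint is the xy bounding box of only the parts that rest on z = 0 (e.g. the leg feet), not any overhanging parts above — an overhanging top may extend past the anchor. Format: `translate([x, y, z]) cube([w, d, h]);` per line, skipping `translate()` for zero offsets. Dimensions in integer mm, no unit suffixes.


translate([453, 296, 410]) cube([491, 423, 21]);
translate([453, 296, 0]) cube([30, 30, 410]);
translate([914, 296, 0]) cube([30, 30, 410]);
translate([453, 689, 0]) cube([30, 30, 410]);
translate([914, 689, 0]) cube([30, 30, 410]);
translate([453, 698, 431]) cube([491, 21, 338]);
translate([453, 296, 623]) cube([32, 402, 32]);
translate([912, 296, 623]) cube([32, 402, 32]);
translate([453, 296, 431]) cube([32, 32, 192]);
translate([912, 296, 431]) cube([32, 32, 192]);


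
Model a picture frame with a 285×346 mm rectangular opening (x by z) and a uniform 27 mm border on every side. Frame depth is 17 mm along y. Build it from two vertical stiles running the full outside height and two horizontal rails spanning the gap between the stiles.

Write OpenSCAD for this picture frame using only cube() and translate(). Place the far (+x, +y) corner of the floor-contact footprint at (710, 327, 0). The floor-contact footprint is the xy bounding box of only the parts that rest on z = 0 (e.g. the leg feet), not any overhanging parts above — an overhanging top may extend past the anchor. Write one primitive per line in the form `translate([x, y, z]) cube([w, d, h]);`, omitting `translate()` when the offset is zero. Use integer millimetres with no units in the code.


translate([371, 310, 0]) cube([27, 17, 400]);
translate([683, 310, 0]) cube([27, 17, 400]);
translate([398, 310, 0]) cube([285, 17, 27]);
translate([398, 310, 373]) cube([285, 17, 27]);


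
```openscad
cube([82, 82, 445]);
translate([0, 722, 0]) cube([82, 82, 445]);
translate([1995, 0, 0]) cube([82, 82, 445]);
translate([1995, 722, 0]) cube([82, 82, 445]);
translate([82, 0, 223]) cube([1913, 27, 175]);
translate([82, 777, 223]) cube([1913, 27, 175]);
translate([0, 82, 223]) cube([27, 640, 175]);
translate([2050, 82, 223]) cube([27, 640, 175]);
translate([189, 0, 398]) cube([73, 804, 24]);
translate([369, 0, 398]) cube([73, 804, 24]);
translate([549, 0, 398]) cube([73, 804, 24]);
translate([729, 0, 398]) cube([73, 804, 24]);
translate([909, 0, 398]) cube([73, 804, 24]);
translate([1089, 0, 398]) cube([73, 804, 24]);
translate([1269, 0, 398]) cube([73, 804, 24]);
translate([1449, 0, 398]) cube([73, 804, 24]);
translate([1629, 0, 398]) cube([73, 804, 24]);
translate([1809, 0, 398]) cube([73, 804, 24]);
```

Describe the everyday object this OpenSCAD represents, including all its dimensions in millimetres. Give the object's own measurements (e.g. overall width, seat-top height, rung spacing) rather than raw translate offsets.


A bed frame 2077 mm long (x) by 804 mm wide (y). Four 82×82 mm corner posts, 445 mm tall, at the corners of the footprint. Four rails of 27 mm thickness and 175 mm height run between adjacent posts with their undersides at z = 223 mm, their outer faces flush with the outside of the frame (the two x-running rails run between the posts' inner faces; the two y-running rails run between the posts' inner faces). 10 slats, each 73 mm wide (x) and 24 mm thick, lie across the top of the two x-running rails, running the full 804 mm width of the frame in y; along x they sit between the end posts with a 107 mm gap after the −x posts and between neighbouring slats, leaving 113 mm before the +x posts.


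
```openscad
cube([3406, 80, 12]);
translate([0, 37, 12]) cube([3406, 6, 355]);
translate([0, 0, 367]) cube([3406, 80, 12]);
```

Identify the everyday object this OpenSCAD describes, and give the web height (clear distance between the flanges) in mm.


An I-beam. The web height is 355 mm.

Two wide flanges with a thin centred web — an I-beam. Overall 379 mm minus two 12 mm flanges gives a web of 379 − 2·12 = 355 mm.


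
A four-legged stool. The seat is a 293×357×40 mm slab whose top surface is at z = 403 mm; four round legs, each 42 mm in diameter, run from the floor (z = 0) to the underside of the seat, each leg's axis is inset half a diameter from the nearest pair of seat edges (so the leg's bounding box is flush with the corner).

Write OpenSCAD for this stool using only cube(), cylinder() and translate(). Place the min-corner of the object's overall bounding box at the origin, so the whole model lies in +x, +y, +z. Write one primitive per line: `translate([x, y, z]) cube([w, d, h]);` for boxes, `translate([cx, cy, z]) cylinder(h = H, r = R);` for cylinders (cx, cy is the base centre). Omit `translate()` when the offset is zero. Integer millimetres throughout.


translate([0, 0, 363]) cube([293, 357, 40]);
translate([21, 21, 0]) cylinder(h = 363, r = 21);
translate([272, 21, 0]) cylinder(h = 363, r = 21);
translate([21, 336, 0]) cylinder(h = 363, r = 21);
translate([272, 336, 0]) cylinder(h = 363, r = 21);


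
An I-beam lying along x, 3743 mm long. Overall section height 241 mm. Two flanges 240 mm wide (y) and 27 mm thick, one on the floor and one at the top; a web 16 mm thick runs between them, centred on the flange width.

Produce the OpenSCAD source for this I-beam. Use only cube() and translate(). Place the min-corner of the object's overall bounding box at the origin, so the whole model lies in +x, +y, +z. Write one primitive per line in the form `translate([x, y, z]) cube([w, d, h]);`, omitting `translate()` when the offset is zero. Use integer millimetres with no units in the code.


cube([3743, 240, 27]);
translate([0, 112, 27]) cube([3743, 16, 187]);
translate([0, 0, 214]) cube([3743, 240, 27]);


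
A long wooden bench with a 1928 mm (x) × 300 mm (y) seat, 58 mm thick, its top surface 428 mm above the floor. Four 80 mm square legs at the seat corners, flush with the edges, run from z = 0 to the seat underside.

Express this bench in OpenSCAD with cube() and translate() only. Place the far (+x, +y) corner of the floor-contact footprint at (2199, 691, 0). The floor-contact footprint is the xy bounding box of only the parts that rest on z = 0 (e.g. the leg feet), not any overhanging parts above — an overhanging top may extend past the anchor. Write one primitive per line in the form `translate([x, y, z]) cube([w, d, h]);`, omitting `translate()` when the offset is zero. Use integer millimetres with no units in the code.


// leg_h = 428 − 58 = 370
translate([271, 391, 370]) cube([1928, 300, 58]);
translate([271, 391, 0]) cube([80, 80, 370]);
translate([271, 611, 0]) cube([80, 80, 370]);
translate([2119, 391, 0]) cube([80, 80, 370]);
translate([2119, 611, 0]) cube([80, 80, 370]);


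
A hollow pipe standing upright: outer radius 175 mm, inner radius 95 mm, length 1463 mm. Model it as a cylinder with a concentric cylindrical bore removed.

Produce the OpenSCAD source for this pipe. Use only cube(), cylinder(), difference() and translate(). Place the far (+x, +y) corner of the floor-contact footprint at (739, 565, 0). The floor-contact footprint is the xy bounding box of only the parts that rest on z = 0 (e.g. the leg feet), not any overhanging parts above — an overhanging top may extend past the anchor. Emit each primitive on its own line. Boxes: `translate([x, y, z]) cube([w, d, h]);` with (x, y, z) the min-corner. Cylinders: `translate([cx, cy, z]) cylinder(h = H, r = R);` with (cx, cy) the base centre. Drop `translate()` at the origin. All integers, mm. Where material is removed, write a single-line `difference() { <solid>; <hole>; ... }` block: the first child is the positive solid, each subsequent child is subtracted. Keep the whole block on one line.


difference() { translate([564, 390, 0]) cylinder(h = 1463, r = 175); translate([564, 390, 0]) cylinder(h = 1463, r = 95); }


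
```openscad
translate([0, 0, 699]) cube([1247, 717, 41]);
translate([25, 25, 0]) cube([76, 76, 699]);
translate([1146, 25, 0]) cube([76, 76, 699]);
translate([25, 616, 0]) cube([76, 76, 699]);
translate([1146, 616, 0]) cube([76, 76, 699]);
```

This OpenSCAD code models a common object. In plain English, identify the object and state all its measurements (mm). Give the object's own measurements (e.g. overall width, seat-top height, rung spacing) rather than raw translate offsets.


A rectangular dining table. The top is 1247×717×41 mm with its upper surface at z = 740 mm. It stands on four 76×76 mm square legs, each inset 25 mm from the nearest pair of top edges, running from the floor to the underside of the top.


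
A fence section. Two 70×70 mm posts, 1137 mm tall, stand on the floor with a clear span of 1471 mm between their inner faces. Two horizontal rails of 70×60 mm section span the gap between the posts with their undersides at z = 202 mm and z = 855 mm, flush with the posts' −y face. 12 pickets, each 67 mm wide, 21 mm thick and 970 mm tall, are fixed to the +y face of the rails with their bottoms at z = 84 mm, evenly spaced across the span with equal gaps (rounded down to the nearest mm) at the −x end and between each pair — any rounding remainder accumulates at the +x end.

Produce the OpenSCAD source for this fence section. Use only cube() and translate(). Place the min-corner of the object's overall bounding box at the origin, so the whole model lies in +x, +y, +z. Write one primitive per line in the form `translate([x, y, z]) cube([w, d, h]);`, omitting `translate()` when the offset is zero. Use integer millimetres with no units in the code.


cube([70, 70, 1137]);
translate([1541, 0, 0]) cube([70, 70, 1137]);
translate([70, 0, 202]) cube([1471, 70, 60]);
translate([70, 0, 855]) cube([1471, 70, 60]);
translate([121, 70, 84]) cube([67, 21, 970]);
translate([239, 70, 84]) cube([67, 21, 970]);
translate([357, 70, 84]) cube([67, 21, 970]);
translate([475, 70, 84]) cube([67, 21, 970]);
translate([593, 70, 84]) cube([67, 21, 970]);
translate([711, 70, 84]) cube([67, 21, 970]);
translate([829, 70, 84]) cube([67, 21, 970]);
translate([947, 70, 84]) cube([67, 21, 970]);
translate([1065, 70, 84]) cube([67, 21, 970]);
translate([1183, 70, 84]) cube([67, 21, 970]);
translate([1301, 70, 84]) cube([67, 21, 970]);
translate([1419, 70, 84]) cube([67, 21, 970]);


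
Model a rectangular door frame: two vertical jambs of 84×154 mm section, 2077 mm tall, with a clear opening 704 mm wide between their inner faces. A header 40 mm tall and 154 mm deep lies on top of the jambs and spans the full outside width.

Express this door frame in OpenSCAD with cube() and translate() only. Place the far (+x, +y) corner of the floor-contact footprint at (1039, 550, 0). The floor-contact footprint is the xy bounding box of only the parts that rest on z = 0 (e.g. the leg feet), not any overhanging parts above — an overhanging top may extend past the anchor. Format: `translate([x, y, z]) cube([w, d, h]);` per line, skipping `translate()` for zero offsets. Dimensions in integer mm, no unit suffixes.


translate([167, 396, 0]) cube([84, 154, 2077]);
translate([955, 396, 0]) cube([84, 154, 2077]);
translate([167, 396, 2077]) cube([872, 154, 40]);


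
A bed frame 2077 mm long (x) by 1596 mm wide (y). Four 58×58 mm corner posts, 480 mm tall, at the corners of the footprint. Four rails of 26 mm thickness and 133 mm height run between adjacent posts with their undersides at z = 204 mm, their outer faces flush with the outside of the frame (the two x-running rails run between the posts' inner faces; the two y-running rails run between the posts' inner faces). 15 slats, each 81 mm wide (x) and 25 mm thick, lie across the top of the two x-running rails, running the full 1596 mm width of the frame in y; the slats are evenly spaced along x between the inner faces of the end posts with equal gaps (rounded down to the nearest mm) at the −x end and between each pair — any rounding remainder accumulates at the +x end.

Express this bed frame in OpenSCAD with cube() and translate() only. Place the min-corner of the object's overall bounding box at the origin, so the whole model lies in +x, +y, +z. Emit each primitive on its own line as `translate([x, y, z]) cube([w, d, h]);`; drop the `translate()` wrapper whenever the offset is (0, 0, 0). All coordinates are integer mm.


cube([58, 58, 480]);
translate([0, 1538, 0]) cube([58, 58, 480]);
translate([2019, 0, 0]) cube([58, 58, 480]);
translate([2019, 1538, 0]) cube([58, 58, 480]);
translate([58, 0, 204]) cube([1961, 26, 133]);
translate([58, 1570, 204]) cube([1961, 26, 133]);
translate([0, 58, 204]) cube([26, 1480, 133]);
translate([2051, 58, 204]) cube([26, 1480, 133]);
translate([104, 0, 337]) cube([81, 1596, 25]);
translate([231, 0, 337]) cube([81, 1596, 25]);
translate([358, 0, 337]) cube([81, 1596, 25]);
translate([485, 0, 337]) cube([81, 1596, 25]);
translate([612, 0, 337]) cube([81, 1596, 25]);
translate([739, 0, 337]) cube([81, 1596, 25]);
translate([866, 0, 337]) cube([81, 1596, 25]);
translate([993, 0, 337]) cube([81, 1596, 25]);
translate([1120, 0, 337]) cube([81, 1596, 25]);
translate([1247, 0, 337]) cube([81, 1596, 25]);
translate([1374, 0, 337]) cube([81, 1596, 25]);
translate([1501, 0, 337]) cube([81, 1596, 25]);
translate([1628, 0, 337]) cube([81, 1596, 25]);
translate([1755, 0, 337]) cube([81, 1596, 25]);
translate([1882, 0, 337]) cube([81, 1596, 25]);


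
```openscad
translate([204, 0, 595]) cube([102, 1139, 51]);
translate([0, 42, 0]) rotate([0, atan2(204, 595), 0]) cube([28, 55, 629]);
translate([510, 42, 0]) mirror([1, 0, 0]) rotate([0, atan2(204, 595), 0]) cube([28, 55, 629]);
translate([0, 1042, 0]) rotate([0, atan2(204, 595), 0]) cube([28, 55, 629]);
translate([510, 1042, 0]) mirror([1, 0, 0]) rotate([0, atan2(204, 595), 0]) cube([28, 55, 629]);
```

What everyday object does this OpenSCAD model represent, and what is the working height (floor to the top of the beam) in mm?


A sawhorse. The overall height is 646 mm.

A beam across two mirrored pairs of raked legs — a sawhorse. The beam's underside is at z = 595 (matching the legs' vertical rise in atan2(204, 595)) and the beam is 51 mm tall, so its top is at 595 + 51 = 646 mm. The raked legs top out at the beam's underside, so that is the highest point.


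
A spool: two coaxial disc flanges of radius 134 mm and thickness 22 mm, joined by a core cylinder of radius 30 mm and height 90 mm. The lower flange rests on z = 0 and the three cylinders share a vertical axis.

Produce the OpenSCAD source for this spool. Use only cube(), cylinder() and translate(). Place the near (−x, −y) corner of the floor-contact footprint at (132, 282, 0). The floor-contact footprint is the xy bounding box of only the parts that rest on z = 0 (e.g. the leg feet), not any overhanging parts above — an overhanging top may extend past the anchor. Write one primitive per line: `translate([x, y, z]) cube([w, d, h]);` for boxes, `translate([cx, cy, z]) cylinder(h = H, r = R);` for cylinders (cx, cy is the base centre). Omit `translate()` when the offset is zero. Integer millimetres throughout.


translate([266, 416, 0]) cylinder(h = 22, r = 134);
translate([266, 416, 22]) cylinder(h = 90, r = 30);
translate([266, 416, 112]) cylinder(h = 22, r = 134);


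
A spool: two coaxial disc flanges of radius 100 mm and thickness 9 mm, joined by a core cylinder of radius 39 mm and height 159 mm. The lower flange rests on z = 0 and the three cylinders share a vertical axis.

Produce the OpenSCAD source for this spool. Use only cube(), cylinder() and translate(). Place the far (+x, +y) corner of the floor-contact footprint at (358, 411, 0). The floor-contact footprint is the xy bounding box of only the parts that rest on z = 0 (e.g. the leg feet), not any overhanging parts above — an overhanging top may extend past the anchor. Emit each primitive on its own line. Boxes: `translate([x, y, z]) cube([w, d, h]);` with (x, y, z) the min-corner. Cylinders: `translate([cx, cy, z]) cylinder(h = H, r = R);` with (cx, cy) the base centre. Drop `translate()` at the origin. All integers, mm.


translate([258, 311, 0]) cylinder(h = 9, r = 100);
translate([258, 311, 9]) cylinder(h = 159, r = 39);
translate([258, 311, 168]) cylinder(h = 9, r = 100);


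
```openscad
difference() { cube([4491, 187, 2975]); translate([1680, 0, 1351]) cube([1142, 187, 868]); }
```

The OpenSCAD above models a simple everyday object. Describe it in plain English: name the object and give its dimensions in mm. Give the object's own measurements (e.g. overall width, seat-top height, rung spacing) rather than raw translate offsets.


A wall 4491 mm long (x), 187 mm thick (y), 2975 mm tall, with a rectangular window opening cut through it. The opening is 1142 mm wide and 868 mm tall; its sill is at z = 1351 mm and its near (−x) edge is 1680 mm from the wall's −x end. The opening passes through the full wall thickness.


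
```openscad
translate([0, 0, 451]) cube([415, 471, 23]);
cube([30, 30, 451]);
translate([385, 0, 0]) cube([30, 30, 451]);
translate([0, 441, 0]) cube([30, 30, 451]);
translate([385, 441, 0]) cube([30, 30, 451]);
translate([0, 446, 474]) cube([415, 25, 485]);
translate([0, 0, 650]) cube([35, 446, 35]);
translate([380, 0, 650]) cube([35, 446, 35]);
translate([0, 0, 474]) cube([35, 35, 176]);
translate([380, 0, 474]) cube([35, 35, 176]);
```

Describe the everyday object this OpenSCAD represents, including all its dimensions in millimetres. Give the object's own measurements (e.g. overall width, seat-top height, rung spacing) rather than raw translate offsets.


A chair. The seat is a 415×471×23 mm slab with its top at z = 474 mm, on four 30×30 mm corner legs (flush with the seat edges, standing on z = 0). A flat backrest 25 mm thick, 485 mm tall, spans the full seat width and rises from the seat top along its +y edge, rear face flush with the rear of the seat. Two armrests of 35×35 mm section run along each side from the seat's front edge to the front of the backrest, top faces 211 mm above the seat top and outer faces flush with the seat's x-edges; a 35×35 mm post under the front of each armrest stands on the seat at the front corner.


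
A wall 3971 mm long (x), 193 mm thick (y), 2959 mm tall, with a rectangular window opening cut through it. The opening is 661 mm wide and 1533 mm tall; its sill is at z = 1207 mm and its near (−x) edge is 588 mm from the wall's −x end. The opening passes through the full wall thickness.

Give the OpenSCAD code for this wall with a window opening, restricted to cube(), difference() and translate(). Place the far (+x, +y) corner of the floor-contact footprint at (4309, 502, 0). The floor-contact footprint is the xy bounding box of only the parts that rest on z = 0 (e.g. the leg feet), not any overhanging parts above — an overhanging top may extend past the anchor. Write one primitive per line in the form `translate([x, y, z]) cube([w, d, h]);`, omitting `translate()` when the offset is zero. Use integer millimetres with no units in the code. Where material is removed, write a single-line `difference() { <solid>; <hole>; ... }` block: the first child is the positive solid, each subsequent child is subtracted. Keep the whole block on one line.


difference() { translate([338, 309, 0]) cube([3971, 193, 2959]); translate([926, 309, 1207]) cube([661, 193, 1533]); }


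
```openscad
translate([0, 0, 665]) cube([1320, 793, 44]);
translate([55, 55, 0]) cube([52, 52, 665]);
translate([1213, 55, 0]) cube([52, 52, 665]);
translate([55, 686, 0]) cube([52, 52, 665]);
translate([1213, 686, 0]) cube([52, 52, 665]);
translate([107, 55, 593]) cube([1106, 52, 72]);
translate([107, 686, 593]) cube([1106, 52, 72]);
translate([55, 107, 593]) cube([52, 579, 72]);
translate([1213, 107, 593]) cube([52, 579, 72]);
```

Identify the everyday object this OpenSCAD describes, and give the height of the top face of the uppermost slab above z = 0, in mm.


A table. The table height is 709 mm.

A 1320×793×44 slab sits at z = 665 on four 52 mm square posts — a table. The top surface is at 665 + 44 = 709 mm.


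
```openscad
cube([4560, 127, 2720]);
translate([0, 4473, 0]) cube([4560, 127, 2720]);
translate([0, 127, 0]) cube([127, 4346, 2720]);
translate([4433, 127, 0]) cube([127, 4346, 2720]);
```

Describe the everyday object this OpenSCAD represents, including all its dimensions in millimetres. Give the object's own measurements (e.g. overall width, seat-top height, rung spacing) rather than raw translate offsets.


The wall frame of a small rectangular building: four walls, each 2720 mm tall and 127 mm thick, enclosing a footprint 4560 mm (x) by 4600 mm (y) outside-to-outside, with no floor or roof. The front and back walls (the −y and +y sides) span the full width; the two side walls fit between them.


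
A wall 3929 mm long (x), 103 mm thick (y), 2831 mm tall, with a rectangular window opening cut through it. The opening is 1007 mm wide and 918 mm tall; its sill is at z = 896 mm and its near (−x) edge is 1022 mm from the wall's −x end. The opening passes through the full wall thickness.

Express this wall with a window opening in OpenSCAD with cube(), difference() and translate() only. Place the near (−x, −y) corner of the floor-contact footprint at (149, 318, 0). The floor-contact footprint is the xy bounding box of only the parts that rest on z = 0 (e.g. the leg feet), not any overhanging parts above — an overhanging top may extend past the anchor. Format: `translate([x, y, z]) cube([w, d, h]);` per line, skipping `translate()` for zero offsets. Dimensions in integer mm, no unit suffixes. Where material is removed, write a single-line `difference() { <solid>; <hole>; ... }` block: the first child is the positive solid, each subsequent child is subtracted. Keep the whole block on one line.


difference() { translate([149, 318, 0]) cube([3929, 103, 2831]); translate([1171, 318, 896]) cube([1007, 103, 918]); }


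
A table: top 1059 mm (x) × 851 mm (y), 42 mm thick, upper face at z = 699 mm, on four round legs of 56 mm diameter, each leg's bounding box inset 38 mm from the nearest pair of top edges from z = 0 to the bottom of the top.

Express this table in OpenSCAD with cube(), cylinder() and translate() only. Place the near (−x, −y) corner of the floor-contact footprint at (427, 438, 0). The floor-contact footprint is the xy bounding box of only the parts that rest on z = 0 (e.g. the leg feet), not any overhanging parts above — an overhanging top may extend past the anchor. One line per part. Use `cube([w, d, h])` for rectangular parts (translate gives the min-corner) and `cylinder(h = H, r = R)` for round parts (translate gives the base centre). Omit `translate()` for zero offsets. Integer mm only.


translate([389, 400, 657]) cube([1059, 851, 42]);
translate([455, 466, 0]) cylinder(h = 657, r = 28);
translate([1382, 466, 0]) cylinder(h = 657, r = 28);
translate([455, 1185, 0]) cylinder(h = 657, r = 28);
translate([1382, 1185, 0]) cylinder(h = 657, r = 28);


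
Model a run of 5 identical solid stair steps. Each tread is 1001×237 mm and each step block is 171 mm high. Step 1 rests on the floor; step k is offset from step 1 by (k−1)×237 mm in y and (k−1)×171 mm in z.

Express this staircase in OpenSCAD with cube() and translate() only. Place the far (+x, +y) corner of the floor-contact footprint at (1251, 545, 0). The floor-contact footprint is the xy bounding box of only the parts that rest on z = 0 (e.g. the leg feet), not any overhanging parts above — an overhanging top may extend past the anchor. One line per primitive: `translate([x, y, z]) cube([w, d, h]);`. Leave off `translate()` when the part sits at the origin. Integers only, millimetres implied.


translate([250, 308, 0]) cube([1001, 237, 171]);
translate([250, 545, 171]) cube([1001, 237, 171]);
translate([250, 782, 342]) cube([1001, 237, 171]);
translate([250, 1019, 513]) cube([1001, 237, 171]);
translate([250, 1256, 684]) cube([1001, 237, 171]);


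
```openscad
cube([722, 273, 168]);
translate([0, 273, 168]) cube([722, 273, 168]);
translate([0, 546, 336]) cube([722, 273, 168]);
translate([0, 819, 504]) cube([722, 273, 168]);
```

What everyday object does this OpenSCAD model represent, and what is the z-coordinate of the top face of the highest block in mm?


A staircase. The total rise is 672 mm.

4 identical blocks, each offset up and back from the previous — a staircase. Each step is 168 mm tall and there are 4 of them, so the total rise is 4 × 168 = 672 mm.


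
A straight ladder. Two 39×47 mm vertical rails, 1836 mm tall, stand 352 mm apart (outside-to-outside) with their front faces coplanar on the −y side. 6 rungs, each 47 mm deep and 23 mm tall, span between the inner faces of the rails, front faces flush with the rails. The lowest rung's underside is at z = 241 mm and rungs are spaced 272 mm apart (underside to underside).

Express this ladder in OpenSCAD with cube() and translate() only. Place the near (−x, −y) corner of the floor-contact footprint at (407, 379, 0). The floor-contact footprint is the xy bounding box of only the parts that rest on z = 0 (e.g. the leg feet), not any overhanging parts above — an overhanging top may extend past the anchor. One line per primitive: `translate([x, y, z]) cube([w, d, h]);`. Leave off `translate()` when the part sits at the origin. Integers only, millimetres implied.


// rung span = 352 - 2*39 = 274
// rung[k] z = 241 + k*272
translate([407, 379, 0]) cube([39, 47, 1836]);
translate([720, 379, 0]) cube([39, 47, 1836]);
translate([446, 379, 241]) cube([274, 47, 23]);
translate([446, 379, 513]) cube([274, 47, 23]);
translate([446, 379, 785]) cube([274, 47, 23]);
translate([446, 379, 1057]) cube([274, 47, 23]);
translate([446, 379, 1329]) cube([274, 47, 23]);
translate([446, 379, 1601]) cube([274, 47, 23]);


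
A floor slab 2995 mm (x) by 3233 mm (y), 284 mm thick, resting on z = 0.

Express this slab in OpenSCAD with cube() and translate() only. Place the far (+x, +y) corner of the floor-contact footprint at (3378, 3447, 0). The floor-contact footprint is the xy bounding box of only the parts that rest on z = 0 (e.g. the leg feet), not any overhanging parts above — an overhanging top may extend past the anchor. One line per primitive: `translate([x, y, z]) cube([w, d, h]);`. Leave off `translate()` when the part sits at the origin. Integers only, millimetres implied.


translate([383, 214, 0]) cube([2995, 3233, 284]);


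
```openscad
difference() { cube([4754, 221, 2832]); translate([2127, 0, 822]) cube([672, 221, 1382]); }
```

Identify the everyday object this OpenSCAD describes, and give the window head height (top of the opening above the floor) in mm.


A wall with a window opening. The window head height is 2204 mm.

A wall with a rectangular opening subtracted — a window. Sill at z = 822, opening 1382 mm tall, so the head is at 822 + 1382 = 2204 mm.


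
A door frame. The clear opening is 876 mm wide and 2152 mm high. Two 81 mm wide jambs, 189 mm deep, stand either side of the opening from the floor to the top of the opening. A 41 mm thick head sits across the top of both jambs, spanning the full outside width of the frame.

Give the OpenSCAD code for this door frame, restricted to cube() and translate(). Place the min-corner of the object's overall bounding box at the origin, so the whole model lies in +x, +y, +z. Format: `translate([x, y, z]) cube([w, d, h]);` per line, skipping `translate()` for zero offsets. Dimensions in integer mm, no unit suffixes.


cube([81, 189, 2152]);
translate([957, 0, 0]) cube([81, 189, 2152]);
translate([0, 0, 2152]) cube([1038, 189, 41]);


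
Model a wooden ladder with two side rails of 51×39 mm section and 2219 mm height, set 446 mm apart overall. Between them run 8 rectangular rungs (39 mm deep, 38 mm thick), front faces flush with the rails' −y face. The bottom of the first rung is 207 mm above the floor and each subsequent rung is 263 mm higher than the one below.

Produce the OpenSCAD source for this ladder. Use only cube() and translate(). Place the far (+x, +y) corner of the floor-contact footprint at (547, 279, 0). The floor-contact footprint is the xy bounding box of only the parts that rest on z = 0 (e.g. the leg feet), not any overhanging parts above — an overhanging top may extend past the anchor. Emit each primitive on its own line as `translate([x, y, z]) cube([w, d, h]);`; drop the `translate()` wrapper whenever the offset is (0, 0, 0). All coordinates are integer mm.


translate([101, 240, 0]) cube([51, 39, 2219]);
translate([496, 240, 0]) cube([51, 39, 2219]);
translate([152, 240, 207]) cube([344, 39, 38]);
translate([152, 240, 470]) cube([344, 39, 38]);
translate([152, 240, 733]) cube([344, 39, 38]);
translate([152, 240, 996]) cube([344, 39, 38]);
translate([152, 240, 1259]) cube([344, 39, 38]);
translate([152, 240, 1522]) cube([344, 39, 38]);
translate([152, 240, 1785]) cube([344, 39, 38]);
translate([152, 240, 2048]) cube([344, 39, 38]);


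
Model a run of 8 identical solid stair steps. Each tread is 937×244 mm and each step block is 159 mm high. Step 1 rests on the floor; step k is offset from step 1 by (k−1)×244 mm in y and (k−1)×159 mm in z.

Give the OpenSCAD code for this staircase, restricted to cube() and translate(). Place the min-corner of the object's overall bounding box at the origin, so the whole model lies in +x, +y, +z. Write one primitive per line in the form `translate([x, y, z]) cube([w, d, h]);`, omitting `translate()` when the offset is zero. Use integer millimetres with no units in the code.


cube([937, 244, 159]);
translate([0, 244, 159]) cube([937, 244, 159]);
translate([0, 488, 318]) cube([937, 244, 159]);
translate([0, 732, 477]) cube([937, 244, 159]);
translate([0, 976, 636]) cube([937, 244, 159]);
translate([0, 1220, 795]) cube([937, 244, 159]);
translate([0, 1464, 954]) cube([937, 244, 159]);
translate([0, 1708, 1113]) cube([937, 244, 159]);


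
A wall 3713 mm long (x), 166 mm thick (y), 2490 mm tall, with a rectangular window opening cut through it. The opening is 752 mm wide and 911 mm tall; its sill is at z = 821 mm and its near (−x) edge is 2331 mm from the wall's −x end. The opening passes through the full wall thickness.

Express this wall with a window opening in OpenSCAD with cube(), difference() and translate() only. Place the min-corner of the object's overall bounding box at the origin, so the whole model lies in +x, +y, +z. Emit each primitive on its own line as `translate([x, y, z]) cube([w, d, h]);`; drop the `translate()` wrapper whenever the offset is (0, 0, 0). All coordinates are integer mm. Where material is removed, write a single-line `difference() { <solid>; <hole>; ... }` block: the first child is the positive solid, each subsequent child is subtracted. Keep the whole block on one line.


difference() { cube([3713, 166, 2490]); translate([2331, 0, 821]) cube([752, 166, 911]); }


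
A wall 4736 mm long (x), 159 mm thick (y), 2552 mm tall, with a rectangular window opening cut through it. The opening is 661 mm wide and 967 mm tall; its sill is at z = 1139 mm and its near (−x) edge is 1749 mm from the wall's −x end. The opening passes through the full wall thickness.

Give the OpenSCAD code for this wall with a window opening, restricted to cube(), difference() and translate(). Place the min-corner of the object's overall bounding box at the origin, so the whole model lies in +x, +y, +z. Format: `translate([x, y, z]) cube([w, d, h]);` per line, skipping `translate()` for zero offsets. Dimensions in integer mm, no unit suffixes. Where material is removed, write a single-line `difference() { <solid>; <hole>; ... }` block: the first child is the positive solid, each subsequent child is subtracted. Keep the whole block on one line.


difference() { cube([4736, 159, 2552]); translate([1749, 0, 1139]) cube([661, 159, 967]); }


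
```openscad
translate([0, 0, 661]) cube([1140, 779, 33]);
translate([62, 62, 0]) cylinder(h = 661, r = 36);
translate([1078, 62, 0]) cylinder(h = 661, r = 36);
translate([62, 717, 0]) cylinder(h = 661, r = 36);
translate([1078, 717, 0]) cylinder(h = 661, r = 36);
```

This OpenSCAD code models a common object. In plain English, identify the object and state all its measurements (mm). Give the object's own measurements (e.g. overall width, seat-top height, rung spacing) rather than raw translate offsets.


A rectangular dining table. The top is 1140×779×33 mm with its upper surface at z = 694 mm. It stands on four round legs of 72 mm diameter, each leg's bounding box inset 26 mm from the nearest pair of top edges, running from the floor to the underside of the top.


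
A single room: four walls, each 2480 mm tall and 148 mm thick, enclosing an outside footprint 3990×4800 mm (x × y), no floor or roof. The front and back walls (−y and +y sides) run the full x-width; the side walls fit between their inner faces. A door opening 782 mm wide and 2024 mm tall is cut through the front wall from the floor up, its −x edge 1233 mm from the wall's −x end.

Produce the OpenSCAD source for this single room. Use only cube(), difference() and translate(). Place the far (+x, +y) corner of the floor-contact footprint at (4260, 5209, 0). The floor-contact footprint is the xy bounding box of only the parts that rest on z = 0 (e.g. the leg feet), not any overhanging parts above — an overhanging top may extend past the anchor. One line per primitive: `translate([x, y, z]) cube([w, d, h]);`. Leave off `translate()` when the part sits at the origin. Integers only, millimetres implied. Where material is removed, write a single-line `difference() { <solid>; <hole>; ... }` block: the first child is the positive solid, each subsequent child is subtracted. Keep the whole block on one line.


difference() { translate([270, 409, 0]) cube([3990, 148, 2480]); translate([1503, 409, 0]) cube([782, 148, 2024]); }
translate([270, 5061, 0]) cube([3990, 148, 2480]);
translate([270, 557, 0]) cube([148, 4504, 2480]);
translate([4112, 557, 0]) cube([148, 4504, 2480]);


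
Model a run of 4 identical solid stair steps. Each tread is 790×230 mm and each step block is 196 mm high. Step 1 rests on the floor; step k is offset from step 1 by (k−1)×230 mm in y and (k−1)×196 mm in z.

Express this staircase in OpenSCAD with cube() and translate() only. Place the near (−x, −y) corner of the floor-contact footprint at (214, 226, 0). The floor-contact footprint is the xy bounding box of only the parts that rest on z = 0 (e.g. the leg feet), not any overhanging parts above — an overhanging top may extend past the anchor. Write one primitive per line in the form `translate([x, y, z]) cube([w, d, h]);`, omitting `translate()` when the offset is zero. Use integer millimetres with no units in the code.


translate([214, 226, 0]) cube([790, 230, 196]);
translate([214, 456, 196]) cube([790, 230, 196]);
translate([214, 686, 392]) cube([790, 230, 196]);
translate([214, 916, 588]) cube([790, 230, 196]);


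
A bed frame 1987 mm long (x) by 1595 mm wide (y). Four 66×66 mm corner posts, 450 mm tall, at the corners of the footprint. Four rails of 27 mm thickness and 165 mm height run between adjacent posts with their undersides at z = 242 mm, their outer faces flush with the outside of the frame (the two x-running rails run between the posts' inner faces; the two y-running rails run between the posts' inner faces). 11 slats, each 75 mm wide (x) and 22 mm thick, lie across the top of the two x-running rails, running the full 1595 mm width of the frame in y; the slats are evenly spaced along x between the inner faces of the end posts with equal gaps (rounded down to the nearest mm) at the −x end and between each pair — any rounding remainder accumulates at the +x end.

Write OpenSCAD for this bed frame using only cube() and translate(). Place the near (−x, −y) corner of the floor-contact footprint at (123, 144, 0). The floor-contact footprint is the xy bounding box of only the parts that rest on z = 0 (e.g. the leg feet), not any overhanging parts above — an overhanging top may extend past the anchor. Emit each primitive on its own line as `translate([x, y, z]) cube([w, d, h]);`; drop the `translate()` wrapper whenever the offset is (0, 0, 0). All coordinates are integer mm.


translate([123, 144, 0]) cube([66, 66, 450]);
translate([123, 1673, 0]) cube([66, 66, 450]);
translate([2044, 144, 0]) cube([66, 66, 450]);
translate([2044, 1673, 0]) cube([66, 66, 450]);
translate([189, 144, 242]) cube([1855, 27, 165]);
translate([189, 1712, 242]) cube([1855, 27, 165]);
translate([123, 210, 242]) cube([27, 1463, 165]);
translate([2083, 210, 242]) cube([27, 1463, 165]);
translate([274, 144, 407]) cube([75, 1595, 22]);
translate([434, 144, 407]) cube([75, 1595, 22]);
translate([594, 144, 407]) cube([75, 1595, 22]);
translate([754, 144, 407]) cube([75, 1595, 22]);
translate([914, 144, 407]) cube([75, 1595, 22]);
translate([1074, 144, 407]) cube([75, 1595, 22]);
translate([1234, 144, 407]) cube([75, 1595, 22]);
translate([1394, 144, 407]) cube([75, 1595, 22]);
translate([1554, 144, 407]) cube([75, 1595, 22]);
translate([1714, 144, 407]) cube([75, 1595, 22]);
translate([1874, 144, 407]) cube([75, 1595, 22]);
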